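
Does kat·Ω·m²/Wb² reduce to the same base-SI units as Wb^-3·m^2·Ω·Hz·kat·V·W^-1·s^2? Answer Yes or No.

Left side:
  Wb = kg·m²·s⁻²·A⁻¹.
  So Wb⁻² = kg⁻²·m⁻⁴·s⁴·A².
  kat = s⁻¹·mol.
  Ω = kg·m²·s⁻³·A⁻².
  Combining: Wb⁻²·kat·Ω·m² = (kg⁻²·m⁻⁴·s⁴·A²) · (s⁻¹·mol) · (kg·m²·s⁻³·A⁻²) · m² = kg⁻¹·mol.
Right side:
  Wb = V·s (flux: a volt is a weber per second),
      = kg·m²·s⁻²·A⁻¹.
  So Wb⁻³ = kg⁻³·m⁻⁶·s⁶·A³.
  Ω = V/A (resistance = voltage per current),
      = kg·m²·s⁻³·A⁻².
  Hz = 1/s = s⁻¹ (frequency is cycles per second).
  kat = mol/s = s⁻¹·mol (catalytic activity).
  V = W/A (potential = power per current),
      = kg·m²·s⁻³·A⁻¹.
  W = J/s (power = energy per time),
      = kg·m²·s⁻³.
  So W⁻¹ = kg⁻¹·m⁻²·s³.
  Combining: Wb⁻³·m²·Ω·Hz·kat·V·W⁻¹·s² = (kg⁻³·m⁻⁶·s⁶·A³) · m² · (kg·m²·s⁻³·A⁻²) · s⁻¹ · (s⁻¹·mol) · (kg·m²·s⁻³·A⁻¹) · (kg⁻¹·m⁻²·s³) · s² = kg⁻²·m⁻²·s³·mol.
Left is kg⁻¹·mol; right is kg⁻²·m⁻²·s³·mol — different.

No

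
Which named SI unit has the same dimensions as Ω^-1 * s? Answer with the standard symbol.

F

Ω = V/A (resistance = voltage per current),
    = kg·m²·s⁻³·A⁻².
So Ω⁻¹ = kg⁻¹·m⁻²·s³·A².
Combining: Ω⁻¹·s = (kg⁻¹·m⁻²·s³·A²) · s = kg⁻¹·m⁻²·s⁴·A².
kg⁻¹·m⁻²·s⁴·A² is the base-SI form of the farad.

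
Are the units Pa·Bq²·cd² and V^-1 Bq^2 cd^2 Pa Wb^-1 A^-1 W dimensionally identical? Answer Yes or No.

Left side:
  Pa = N/m² (pressure = force per area),
      = kg·m⁻¹·s⁻².
  Bq = 1/s = s⁻¹ (activity is decays per second).
  So Bq² = s⁻².
  Combining: Pa·Bq²·cd² = (kg·m⁻¹·s⁻²) · s⁻² · cd² = kg·m⁻¹·s⁻⁴·cd².
Right side:
  V = W/A (potential = power per current),
      = kg·m²·s⁻³·A⁻¹.
  So V⁻¹ = kg⁻¹·m⁻²·s³·A.
  Bq = 1/s = s⁻¹ (activity is decays per second).
  So Bq² = s⁻².
  Pa = N/m² (pressure = force per area),
      = kg·m⁻¹·s⁻².
  Wb = V·s (flux: a volt is a weber per second),
      = kg·m²·s⁻²·A⁻¹.
  So Wb⁻¹ = kg⁻¹·m⁻²·s²·A.
  W = J/s (power = energy per time),
      = kg·m²·s⁻³.
  Combining: V⁻¹·Bq²·cd²·Pa·Wb⁻¹·A⁻¹·W = (kg⁻¹·m⁻²·s³·A) · s⁻² · cd² · (kg·m⁻¹·s⁻²) · (kg⁻¹·m⁻²·s²·A) · A⁻¹ · (kg·m²·s⁻³) = m⁻³·s⁻²·A·cd².
Left is kg·m⁻¹·s⁻⁴·cd²; right is m⁻³·s⁻²·A·cd² — different.

No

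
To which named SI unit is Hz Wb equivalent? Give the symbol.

Hz = 1/s = s⁻¹ (frequency is cycles per second).
Wb = V·s (flux: a volt is a weber per second),
    = kg·m²·s⁻²·A⁻¹.
Combining: Hz·Wb = s⁻¹ · (kg·m²·s⁻²·A⁻¹) = kg·m²·s⁻³·A⁻¹.
kg·m²·s⁻³·A⁻¹ is the base-SI form of the volt.

V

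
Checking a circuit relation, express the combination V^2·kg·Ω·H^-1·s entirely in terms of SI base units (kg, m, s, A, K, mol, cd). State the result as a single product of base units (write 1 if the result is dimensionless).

V = W/A (potential = power per current),
    = kg·m²·s⁻³·A⁻¹.
So V² = kg²·m⁴·s⁻⁶·A⁻².
Ω = V/A (resistance = voltage per current),
    = kg·m²·s⁻³·A⁻².
H = Wb/A (inductance = flux per current),
    = kg·m²·s⁻²·A⁻².
So H⁻¹ = kg⁻¹·m⁻²·s²·A².
Combining: V²·kg·Ω·H⁻¹·s = (kg²·m⁴·s⁻⁶·A⁻²) · kg · (kg·m²·s⁻³·A⁻²) · (kg⁻¹·m⁻²·s²·A²) · s = kg³·m⁴·s⁻⁶·A⁻².

kg³·m⁴·s⁻⁶·A⁻²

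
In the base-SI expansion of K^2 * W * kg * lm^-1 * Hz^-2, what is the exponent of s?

W = J/s (power = energy per time),
    = kg·m²·s⁻³.
lm = cd·sr = cd (luminous flux; sr is dimensionless).
So lm⁻¹ = cd⁻¹.
Hz = 1/s = s⁻¹ (frequency is cycles per second).
So Hz⁻² = s².
Combining: K²·W·kg·lm⁻¹·Hz⁻² = K² · (kg·m²·s⁻³) · kg · cd⁻¹ · s² = kg²·m²·s⁻¹·K²·cd⁻¹.
The exponent of s is -1.

-1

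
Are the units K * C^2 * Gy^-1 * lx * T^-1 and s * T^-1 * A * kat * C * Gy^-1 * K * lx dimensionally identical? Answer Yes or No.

Left side:
  C = A·s = s·A (charge = current × time).
  So C² = s²·A².
  Gy = J/kg (absorbed dose = energy per mass),
      = m²·s⁻².
  So Gy⁻¹ = m⁻²·s².
  lx = lm/m² (illuminance = luminous flux per area),
      = m⁻²·cd.
  T = Wb/m² (flux density = flux per area),
      = kg·s⁻²·A⁻¹.
  So T⁻¹ = kg⁻¹·s²·A.
  Combining: K·C²·Gy⁻¹·lx·T⁻¹ = K · (s²·A²) · (m⁻²·s²) · (m⁻²·cd) · (kg⁻¹·s²·A) = kg⁻¹·m⁻⁴·s⁶·A³·K·cd.
Right side:
  T = Wb/m² (flux density = flux per area),
      = kg·s⁻²·A⁻¹.
  So T⁻¹ = kg⁻¹·s²·A.
  kat = mol/s = s⁻¹·mol (catalytic activity).
  C = A·s = s·A (charge = current × time).
  Gy = J/kg (absorbed dose = energy per mass),
      = m²·s⁻².
  So Gy⁻¹ = m⁻²·s².
  lx = lm/m² (illuminance = luminous flux per area),
      = m⁻²·cd.
  Combining: s·T⁻¹·A·kat·C·Gy⁻¹·K·lx = s · (kg⁻¹·s²·A) · A · (s⁻¹·mol) · (s·A) · (m⁻²·s²) · K · (m⁻²·cd) = kg⁻¹·m⁻⁴·s⁵·A³·K·mol·cd.
Left is kg⁻¹·m⁻⁴·s⁶·A³·K·cd; right is kg⁻¹·m⁻⁴·s⁵·A³·K·mol·cd — different.

No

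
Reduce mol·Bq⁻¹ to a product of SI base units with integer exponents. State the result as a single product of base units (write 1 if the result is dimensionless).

Bq = s⁻¹.
So Bq⁻¹ = s.
Combining: mol·Bq⁻¹ = mol · s = s·mol.

s·mol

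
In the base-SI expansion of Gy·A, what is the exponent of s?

Gy = J/kg (absorbed dose = energy per mass),
    = m²·s⁻².
Combining: Gy·A = (m²·s⁻²) · A = m²·s⁻²·A.
The exponent of s is -2.

-2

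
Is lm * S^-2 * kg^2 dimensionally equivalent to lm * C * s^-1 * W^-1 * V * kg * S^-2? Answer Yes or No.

Left side:
  lm = cd.
  S = kg⁻¹·m⁻²·s³·A².
  So S⁻² = kg²·m⁴·s⁻⁶·A⁻⁴.
  Combining: lm·S⁻²·kg² = cd · (kg²·m⁴·s⁻⁶·A⁻⁴) · kg² = kg⁴·m⁴·s⁻⁶·A⁻⁴·cd.
Right side:
  lm = cd·sr = cd (luminous flux; sr is dimensionless).
  C = A·s = s·A (charge = current × time).
  W = J/s (power = energy per time),
      = kg·m²·s⁻³.
  So W⁻¹ = kg⁻¹·m⁻²·s³.
  V = W/A (potential = power per current),
      = kg·m²·s⁻³·A⁻¹.
  S = 1/Ω (conductance is reciprocal resistance),
      = kg⁻¹·m⁻²·s³·A².
  So S⁻² = kg²·m⁴·s⁻⁶·A⁻⁴.
  Combining: lm·C·s⁻¹·W⁻¹·V·kg·S⁻² = cd · (s·A) · s⁻¹ · (kg⁻¹·m⁻²·s³) · (kg·m²·s⁻³·A⁻¹) · kg · (kg²·m⁴·s⁻⁶·A⁻⁴) = kg³·m⁴·s⁻⁶·A⁻⁴·cd.
Left is kg⁴·m⁴·s⁻⁶·A⁻⁴·cd; right is kg³·m⁴·s⁻⁶·A⁻⁴·cd — different.

No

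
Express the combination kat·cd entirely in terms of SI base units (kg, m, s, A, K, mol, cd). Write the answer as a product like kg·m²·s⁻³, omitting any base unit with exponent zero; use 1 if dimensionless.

kat = mol/s = s⁻¹·mol (catalytic activity).
Combining: kat·cd = (s⁻¹·mol) · cd = s⁻¹·mol·cd.

s⁻¹·mol·cd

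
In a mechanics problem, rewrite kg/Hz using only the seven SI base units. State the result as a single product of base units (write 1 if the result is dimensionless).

kg·s

Hz = s⁻¹.
So Hz⁻¹ = s.
Combining: kg·Hz⁻¹ = kg · s = kg·s.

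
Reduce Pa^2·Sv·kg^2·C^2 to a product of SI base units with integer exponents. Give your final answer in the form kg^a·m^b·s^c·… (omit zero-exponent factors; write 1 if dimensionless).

Pa = kg·m⁻¹·s⁻².
So Pa² = kg²·m⁻²·s⁻⁴.
Sv = m²·s⁻².
C = s·A.
So C² = s²·A².
Combining: Pa²·Sv·kg²·C² = (kg²·m⁻²·s⁻⁴) · (m²·s⁻²) · kg² · (s²·A²) = kg⁴·s⁻⁴·A².

kg⁴·s⁻⁴·A²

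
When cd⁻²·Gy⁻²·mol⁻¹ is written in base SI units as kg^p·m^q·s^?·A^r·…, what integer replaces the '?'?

Gy = J/kg (absorbed dose = energy per mass),
    = m²·s⁻².
So Gy⁻² = m⁻⁴·s⁴.
Combining: cd⁻²·Gy⁻²·mol⁻¹ = cd⁻² · (m⁻⁴·s⁴) · mol⁻¹ = m⁻⁴·s⁴·mol⁻¹·cd⁻².
The exponent of s is 4.

4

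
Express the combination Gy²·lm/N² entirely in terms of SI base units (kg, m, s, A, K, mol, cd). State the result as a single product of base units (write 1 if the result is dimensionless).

kg⁻²·m²·cd

N = kg·m/s² = kg·m·s⁻² (force = mass × acceleration).
So N⁻² = kg⁻²·m⁻²·s⁴.
Gy = J/kg (absorbed dose = energy per mass),
    = m²·s⁻².
So Gy² = m⁴·s⁻⁴.
lm = cd·sr = cd (luminous flux; sr is dimensionless).
Combining: N⁻²·Gy²·lm = (kg⁻²·m⁻²·s⁴) · (m⁴·s⁻⁴) · cd = kg⁻²·m²·cd.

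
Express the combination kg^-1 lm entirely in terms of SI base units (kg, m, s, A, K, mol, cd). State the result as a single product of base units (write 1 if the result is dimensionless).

kg⁻¹·cd

lm = cd·sr = cd (luminous flux; sr is dimensionless).
Combining: kg⁻¹·lm = kg⁻¹ · cd = kg⁻¹·cd.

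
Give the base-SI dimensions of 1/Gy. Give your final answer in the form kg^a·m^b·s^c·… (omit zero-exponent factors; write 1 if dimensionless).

Gy = J/kg (absorbed dose = energy per mass),
    = m²·s⁻².
So Gy⁻¹ = m⁻²·s².

m⁻²·s²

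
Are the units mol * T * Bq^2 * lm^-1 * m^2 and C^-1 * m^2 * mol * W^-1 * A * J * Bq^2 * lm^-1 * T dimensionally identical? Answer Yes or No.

Yes

Left side:
  T = kg·s⁻²·A⁻¹.
  Bq = s⁻¹.
  So Bq² = s⁻².
  lm = cd.
  So lm⁻¹ = cd⁻¹.
  Combining: mol·T·Bq²·lm⁻¹·m² = mol · (kg·s⁻²·A⁻¹) · s⁻² · cd⁻¹ · m² = kg·m²·s⁻⁴·A⁻¹·mol·cd⁻¹.
Right side:
  C = A·s = s·A (charge = current × time).
  So C⁻¹ = s⁻¹·A⁻¹.
  W = J/s (power = energy per time),
      = kg·m²·s⁻³.
  So W⁻¹ = kg⁻¹·m⁻²·s³.
  J = N·m (work = force × distance),
      = kg·m²·s⁻².
  Bq = 1/s = s⁻¹ (activity is decays per second).
  So Bq² = s⁻².
  lm = cd·sr = cd (luminous flux; sr is dimensionless).
  So lm⁻¹ = cd⁻¹.
  T = Wb/m² (flux density = flux per area),
      = kg·s⁻²·A⁻¹.
  Combining: C⁻¹·m²·mol·W⁻¹·A·J·Bq²·lm⁻¹·T = (s⁻¹·A⁻¹) · m² · mol · (kg⁻¹·m⁻²·s³) · A · (kg·m²·s⁻²) · s⁻² · cd⁻¹ · (kg·s⁻²·A⁻¹) = kg·m²·s⁻⁴·A⁻¹·mol·cd⁻¹.
Both reduce to kg·m²·s⁻⁴·A⁻¹·mol·cd⁻¹.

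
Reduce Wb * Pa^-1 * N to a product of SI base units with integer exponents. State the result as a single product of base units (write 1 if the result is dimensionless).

kg·m⁴·s⁻²·A⁻¹

Wb = V·s (flux: a volt is a weber per second),
    = kg·m²·s⁻²·A⁻¹.
Pa = N/m² (pressure = force per area),
    = kg·m⁻¹·s⁻².
So Pa⁻¹ = kg⁻¹·m·s².
N = kg·m/s² = kg·m·s⁻² (force = mass × acceleration).
Combining: Wb·Pa⁻¹·N = (kg·m²·s⁻²·A⁻¹) · (kg⁻¹·m·s²) · (kg·m·s⁻²) = kg·m⁴·s⁻²·A⁻¹.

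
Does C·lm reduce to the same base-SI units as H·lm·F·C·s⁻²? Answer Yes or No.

Yes

Left side:
  C = A·s = s·A (charge = current × time).
  lm = cd·sr = cd (luminous flux; sr is dimensionless).
  Combining: C·lm = (s·A) · cd = s·A·cd.
Right side:
  H = kg·m²·s⁻²·A⁻².
  lm = cd.
  F = kg⁻¹·m⁻²·s⁴·A².
  C = s·A.
  Combining: H·lm·F·C·s⁻² = (kg·m²·s⁻²·A⁻²) · cd · (kg⁻¹·m⁻²·s⁴·A²) · (s·A) · s⁻² = s·A·cd.
Both reduce to s·A·cd.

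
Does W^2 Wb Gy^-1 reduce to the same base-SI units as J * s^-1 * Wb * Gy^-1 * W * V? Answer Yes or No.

No

Left side:
  W = kg·m²·s⁻³.
  So W² = kg²·m⁴·s⁻⁶.
  Wb = kg·m²·s⁻²·A⁻¹.
  Gy = m²·s⁻².
  So Gy⁻¹ = m⁻²·s².
  Combining: W²·Wb·Gy⁻¹ = (kg²·m⁴·s⁻⁶) · (kg·m²·s⁻²·A⁻¹) · (m⁻²·s²) = kg³·m⁴·s⁻⁶·A⁻¹.
Right side:
  J = kg·m²·s⁻².
  Wb = kg·m²·s⁻²·A⁻¹.
  Gy = m²·s⁻².
  So Gy⁻¹ = m⁻²·s².
  W = kg·m²·s⁻³.
  V = kg·m²·s⁻³·A⁻¹.
  Combining: J·s⁻¹·Wb·Gy⁻¹·W·V = (kg·m²·s⁻²) · s⁻¹ · (kg·m²·s⁻²·A⁻¹) · (m⁻²·s²) · (kg·m²·s⁻³) · (kg·m²·s⁻³·A⁻¹) = kg⁴·m⁶·s⁻⁹·A⁻².
Left is kg³·m⁴·s⁻⁶·A⁻¹; right is kg⁴·m⁶·s⁻⁹·A⁻² — different.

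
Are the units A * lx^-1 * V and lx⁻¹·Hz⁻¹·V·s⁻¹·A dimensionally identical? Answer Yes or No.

Left side:
  lx = m⁻²·cd.
  So lx⁻¹ = m²·cd⁻¹.
  V = kg·m²·s⁻³·A⁻¹.
  Combining: A·lx⁻¹·V = A · (m²·cd⁻¹) · (kg·m²·s⁻³·A⁻¹) = kg·m⁴·s⁻³·cd⁻¹.
Right side:
  lx = lm/m² (illuminance = luminous flux per area),
      = m⁻²·cd.
  So lx⁻¹ = m²·cd⁻¹.
  Hz = 1/s = s⁻¹ (frequency is cycles per second).
  So Hz⁻¹ = s.
  V = W/A (potential = power per current),
      = kg·m²·s⁻³·A⁻¹.
  Combining: lx⁻¹·Hz⁻¹·V·s⁻¹·A = (m²·cd⁻¹) · s · (kg·m²·s⁻³·A⁻¹) · s⁻¹ · A = kg·m⁴·s⁻³·cd⁻¹.
Both reduce to kg·m⁴·s⁻³·cd⁻¹.

Yes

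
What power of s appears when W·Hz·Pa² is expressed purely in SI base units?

-8

W = J/s (power = energy per time),
    = kg·m²·s⁻³.
Hz = 1/s = s⁻¹ (frequency is cycles per second).
Pa = N/m² (pressure = force per area),
    = kg·m⁻¹·s⁻².
So Pa² = kg²·m⁻²·s⁻⁴.
Combining: W·Hz·Pa² = (kg·m²·s⁻³) · s⁻¹ · (kg²·m⁻²·s⁻⁴) = kg³·s⁻⁸.
The exponent of s is -8.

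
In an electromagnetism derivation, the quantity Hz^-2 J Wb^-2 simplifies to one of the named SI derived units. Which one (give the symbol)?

F

Hz = s⁻¹.
So Hz⁻² = s².
J = kg·m²·s⁻².
Wb = kg·m²·s⁻²·A⁻¹.
So Wb⁻² = kg⁻²·m⁻⁴·s⁴·A².
Combining: Hz⁻²·J·Wb⁻² = s² · (kg·m²·s⁻²) · (kg⁻²·m⁻⁴·s⁴·A²) = kg⁻¹·m⁻²·s⁴·A².
kg⁻¹·m⁻²·s⁴·A² is the base-SI form of the farad.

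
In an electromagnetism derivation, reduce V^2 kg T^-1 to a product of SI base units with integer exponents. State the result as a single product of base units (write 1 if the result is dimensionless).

V = W/A (potential = power per current),
    = kg·m²·s⁻³·A⁻¹.
So V² = kg²·m⁴·s⁻⁶·A⁻².
T = Wb/m² (flux density = flux per area),
    = kg·s⁻²·A⁻¹.
So T⁻¹ = kg⁻¹·s²·A.
Combining: V²·kg·T⁻¹ = (kg²·m⁴·s⁻⁶·A⁻²) · kg · (kg⁻¹·s²·A) = kg²·m⁴·s⁻⁴·A⁻¹.

kg²·m⁴·s⁻⁴·A⁻¹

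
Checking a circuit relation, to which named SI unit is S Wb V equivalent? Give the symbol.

S = kg⁻¹·m⁻²·s³·A².
Wb = kg·m²·s⁻²·A⁻¹.
V = kg·m²·s⁻³·A⁻¹.
Combining: S·Wb·V = (kg⁻¹·m⁻²·s³·A²) · (kg·m²·s⁻²·A⁻¹) · (kg·m²·s⁻³·A⁻¹) = kg·m²·s⁻².
kg·m²·s⁻² is the base-SI form of the joule.

J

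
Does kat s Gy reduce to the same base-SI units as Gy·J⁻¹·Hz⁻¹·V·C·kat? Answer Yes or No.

Yes

Left side:
  kat = mol/s = s⁻¹·mol (catalytic activity).
  Gy = J/kg (absorbed dose = energy per mass),
      = m²·s⁻².
  Combining: kat·s·Gy = (s⁻¹·mol) · s · (m²·s⁻²) = m²·s⁻²·mol.
Right side:
  Gy = J/kg (absorbed dose = energy per mass),
      = m²·s⁻².
  J = N·m (work = force × distance),
      = kg·m²·s⁻².
  So J⁻¹ = kg⁻¹·m⁻²·s².
  Hz = 1/s = s⁻¹ (frequency is cycles per second).
  So Hz⁻¹ = s.
  V = W/A (potential = power per current),
      = kg·m²·s⁻³·A⁻¹.
  C = A·s = s·A (charge = current × time).
  kat = mol/s = s⁻¹·mol (catalytic activity).
  Combining: Gy·J⁻¹·Hz⁻¹·V·C·kat = (m²·s⁻²) · (kg⁻¹·m⁻²·s²) · s · (kg·m²·s⁻³·A⁻¹) · (s·A) · (s⁻¹·mol) = m²·s⁻²·mol.
Both reduce to m²·s⁻²·mol.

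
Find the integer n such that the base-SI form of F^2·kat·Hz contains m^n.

-4

F = kg⁻¹·m⁻²·s⁴·A².
So F² = kg⁻²·m⁻⁴·s⁸·A⁴.
kat = s⁻¹·mol.
Hz = s⁻¹.
Combining: F²·kat·Hz = (kg⁻²·m⁻⁴·s⁸·A⁴) · (s⁻¹·mol) · s⁻¹ = kg⁻²·m⁻⁴·s⁶·A⁴·mol.
The exponent of m is -4.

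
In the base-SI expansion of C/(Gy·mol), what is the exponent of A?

1

C = A·s = s·A (charge = current × time).
Gy = J/kg (absorbed dose = energy per mass),
    = m²·s⁻².
So Gy⁻¹ = m⁻²·s².
Combining: C·Gy⁻¹·mol⁻¹ = (s·A) · (m⁻²·s²) · mol⁻¹ = m⁻²·s³·A·mol⁻¹.
The exponent of A is 1.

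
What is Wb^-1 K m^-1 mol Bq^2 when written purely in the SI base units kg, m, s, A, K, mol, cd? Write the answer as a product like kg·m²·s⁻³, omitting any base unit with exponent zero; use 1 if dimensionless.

kg⁻¹·m⁻³·A·K·mol

Wb = V·s (flux: a volt is a weber per second),
    = kg·m²·s⁻²·A⁻¹.
So Wb⁻¹ = kg⁻¹·m⁻²·s²·A.
Bq = 1/s = s⁻¹ (activity is decays per second).
So Bq² = s⁻².
Combining: Wb⁻¹·K·m⁻¹·mol·Bq² = (kg⁻¹·m⁻²·s²·A) · K · m⁻¹ · mol · s⁻² = kg⁻¹·m⁻³·A·K·mol.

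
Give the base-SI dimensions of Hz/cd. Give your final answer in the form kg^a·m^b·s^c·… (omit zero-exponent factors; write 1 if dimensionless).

s⁻¹·cd⁻¹

Hz = 1/s = s⁻¹ (frequency is cycles per second).
Combining: cd⁻¹·Hz = cd⁻¹ · s⁻¹ = s⁻¹·cd⁻¹.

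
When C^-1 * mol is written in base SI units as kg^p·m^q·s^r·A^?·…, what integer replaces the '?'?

-1

C = A·s = s·A (charge = current × time).
So C⁻¹ = s⁻¹·A⁻¹.
Combining: C⁻¹·mol = (s⁻¹·A⁻¹) · mol = s⁻¹·A⁻¹·mol.
The exponent of A is -1.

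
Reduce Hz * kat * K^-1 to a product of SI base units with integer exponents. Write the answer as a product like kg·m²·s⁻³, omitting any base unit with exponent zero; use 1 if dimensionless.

Hz = 1/s = s⁻¹ (frequency is cycles per second).
kat = mol/s = s⁻¹·mol (catalytic activity).
Combining: Hz·kat·K⁻¹ = s⁻¹ · (s⁻¹·mol) · K⁻¹ = s⁻²·K⁻¹·mol.

s⁻²·K⁻¹·mol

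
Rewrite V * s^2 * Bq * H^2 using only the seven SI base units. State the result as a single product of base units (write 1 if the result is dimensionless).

kg³·m⁶·s⁻⁶·A⁻⁵

V = kg·m²·s⁻³·A⁻¹.
Bq = s⁻¹.
H = kg·m²·s⁻²·A⁻².
So H² = kg²·m⁴·s⁻⁴·A⁻⁴.
Combining: V·s²·Bq·H² = (kg·m²·s⁻³·A⁻¹) · s² · s⁻¹ · (kg²·m⁴·s⁻⁴·A⁻⁴) = kg³·m⁶·s⁻⁶·A⁻⁵.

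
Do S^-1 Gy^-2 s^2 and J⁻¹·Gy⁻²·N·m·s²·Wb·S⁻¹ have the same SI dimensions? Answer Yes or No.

Left side:
  S = 1/Ω (conductance is reciprocal resistance),
      = kg⁻¹·m⁻²·s³·A².
  So S⁻¹ = kg·m²·s⁻³·A⁻².
  Gy = J/kg (absorbed dose = energy per mass),
      = m²·s⁻².
  So Gy⁻² = m⁻⁴·s⁴.
  Combining: S⁻¹·Gy⁻²·s² = (kg·m²·s⁻³·A⁻²) · (m⁻⁴·s⁴) · s² = kg·m⁻²·s³·A⁻².
Right side:
  J = N·m (work = force × distance),
      = kg·m²·s⁻².
  So J⁻¹ = kg⁻¹·m⁻²·s².
  Gy = J/kg (absorbed dose = energy per mass),
      = m²·s⁻².
  So Gy⁻² = m⁻⁴·s⁴.
  N = kg·m/s² = kg·m·s⁻² (force = mass × acceleration).
  Wb = V·s (flux: a volt is a weber per second),
      = kg·m²·s⁻²·A⁻¹.
  S = 1/Ω (conductance is reciprocal resistance),
      = kg⁻¹·m⁻²·s³·A².
  So S⁻¹ = kg·m²·s⁻³·A⁻².
  Combining: J⁻¹·Gy⁻²·N·m·s²·Wb·S⁻¹ = (kg⁻¹·m⁻²·s²) · (m⁻⁴·s⁴) · (kg·m·s⁻²) · m · s² · (kg·m²·s⁻²·A⁻¹) · (kg·m²·s⁻³·A⁻²) = kg²·s·A⁻³.
Left is kg·m⁻²·s³·A⁻²; right is kg²·s·A⁻³ — different.

No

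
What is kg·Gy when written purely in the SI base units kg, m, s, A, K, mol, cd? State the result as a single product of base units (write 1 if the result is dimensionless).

kg·m²·s⁻²

Gy = m²·s⁻².
Combining: kg·Gy = kg · (m²·s⁻²) = kg·m²·s⁻².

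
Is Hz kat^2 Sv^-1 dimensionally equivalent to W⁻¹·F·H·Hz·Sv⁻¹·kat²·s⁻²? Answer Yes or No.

Left side:
  Hz = 1/s = s⁻¹ (frequency is cycles per second).
  kat = mol/s = s⁻¹·mol (catalytic activity).
  So kat² = s⁻²·mol².
  Sv = J/kg (equivalent dose = energy per mass),
      = m²·s⁻².
  So Sv⁻¹ = m⁻²·s².
  Combining: Hz·kat²·Sv⁻¹ = s⁻¹ · (s⁻²·mol²) · (m⁻²·s²) = m⁻²·s⁻¹·mol².
Right side:
  W = J/s (power = energy per time),
      = kg·m²·s⁻³.
  So W⁻¹ = kg⁻¹·m⁻²·s³.
  F = C/V (capacitance = charge per voltage),
      = A·s/(kg·m²·s⁻³·A⁻¹) (substituting C and V),
      = kg⁻¹·m⁻²·s⁴·A².
  H = Wb/A (inductance = flux per current),
      = kg·m²·s⁻²·A⁻².
  Hz = 1/s = s⁻¹ (frequency is cycles per second).
  Sv = J/kg (equivalent dose = energy per mass),
      = m²·s⁻².
  So Sv⁻¹ = m⁻²·s².
  kat = mol/s = s⁻¹·mol (catalytic activity).
  So kat² = s⁻²·mol².
  Combining: W⁻¹·F·H·Hz·Sv⁻¹·kat²·s⁻² = (kg⁻¹·m⁻²·s³) · (kg⁻¹·m⁻²·s⁴·A²) · (kg·m²·s⁻²·A⁻²) · s⁻¹ · (m⁻²·s²) · (s⁻²·mol²) · s⁻² = kg⁻¹·m⁻⁴·s²·mol².
Left is m⁻²·s⁻¹·mol²; right is kg⁻¹·m⁻⁴·s²·mol² — different.

No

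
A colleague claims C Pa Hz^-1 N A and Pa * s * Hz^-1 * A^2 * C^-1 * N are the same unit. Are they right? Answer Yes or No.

No

Left side:
  C = A·s = s·A (charge = current × time).
  Pa = N/m² (pressure = force per area),
      = kg·m⁻¹·s⁻².
  Hz = 1/s = s⁻¹ (frequency is cycles per second).
  So Hz⁻¹ = s.
  N = kg·m/s² = kg·m·s⁻² (force = mass × acceleration).
  Combining: C·Pa·Hz⁻¹·N·A = (s·A) · (kg·m⁻¹·s⁻²) · s · (kg·m·s⁻²) · A = kg²·s⁻²·A².
Right side:
  Pa = kg·m⁻¹·s⁻².
  Hz = s⁻¹.
  So Hz⁻¹ = s.
  C = s·A.
  So C⁻¹ = s⁻¹·A⁻¹.
  N = kg·m·s⁻².
  Combining: Pa·s·Hz⁻¹·A²·C⁻¹·N = (kg·m⁻¹·s⁻²) · s · s · A² · (s⁻¹·A⁻¹) · (kg·m·s⁻²) = kg²·s⁻³·A.
Left is kg²·s⁻²·A²; right is kg²·s⁻³·A — different.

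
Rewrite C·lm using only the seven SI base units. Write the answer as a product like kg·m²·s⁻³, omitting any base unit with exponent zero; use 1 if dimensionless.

s·A·cd

C = s·A.
lm = cd.
Combining: C·lm = (s·A) · cd = s·A·cd.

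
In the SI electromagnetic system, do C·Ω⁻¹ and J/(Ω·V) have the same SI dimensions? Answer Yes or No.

Yes

Left side:
  C = s·A.
  Ω = kg·m²·s⁻³·A⁻².
  So Ω⁻¹ = kg⁻¹·m⁻²·s³·A².
  Combining: C·Ω⁻¹ = (s·A) · (kg⁻¹·m⁻²·s³·A²) = kg⁻¹·m⁻²·s⁴·A³.
Right side:
  Ω = kg·m²·s⁻³·A⁻².
  So Ω⁻¹ = kg⁻¹·m⁻²·s³·A².
  J = kg·m²·s⁻².
  V = kg·m²·s⁻³·A⁻¹.
  So V⁻¹ = kg⁻¹·m⁻²·s³·A.
  Combining: Ω⁻¹·J·V⁻¹ = (kg⁻¹·m⁻²·s³·A²) · (kg·m²·s⁻²) · (kg⁻¹·m⁻²·s³·A) = kg⁻¹·m⁻²·s⁴·A³.
Both reduce to kg⁻¹·m⁻²·s⁴·A³.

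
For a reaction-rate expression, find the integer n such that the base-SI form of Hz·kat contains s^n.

-2

Hz = s⁻¹.
kat = s⁻¹·mol.
Combining: Hz·kat = s⁻¹ · (s⁻¹·mol) = s⁻²·mol.
The exponent of s is -2.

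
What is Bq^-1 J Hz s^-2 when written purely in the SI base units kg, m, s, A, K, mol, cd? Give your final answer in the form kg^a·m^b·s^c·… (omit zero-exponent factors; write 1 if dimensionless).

kg·m²·s⁻⁴

Bq = s⁻¹.
So Bq⁻¹ = s.
J = kg·m²·s⁻².
Hz = s⁻¹.
Combining: Bq⁻¹·J·Hz·s⁻² = s · (kg·m²·s⁻²) · s⁻¹ · s⁻² = kg·m²·s⁻⁴.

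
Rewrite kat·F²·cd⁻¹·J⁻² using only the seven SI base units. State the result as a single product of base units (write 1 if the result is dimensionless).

kat = mol/s = s⁻¹·mol (catalytic activity).
F = C/V (capacitance = charge per voltage),
    = A·s/(kg·m²·s⁻³·A⁻¹) (substituting C and V),
    = kg⁻¹·m⁻²·s⁴·A².
So F² = kg⁻²·m⁻⁴·s⁸·A⁴.
J = N·m (work = force × distance),
    = kg·m²·s⁻².
So J⁻² = kg⁻²·m⁻⁴·s⁴.
Combining: kat·F²·cd⁻¹·J⁻² = (s⁻¹·mol) · (kg⁻²·m⁻⁴·s⁸·A⁴) · cd⁻¹ · (kg⁻²·m⁻⁴·s⁴) = kg⁻⁴·m⁻⁸·s¹¹·A⁴·mol·cd⁻¹.

kg⁻⁴·m⁻⁸·s¹¹·A⁴·mol·cd⁻¹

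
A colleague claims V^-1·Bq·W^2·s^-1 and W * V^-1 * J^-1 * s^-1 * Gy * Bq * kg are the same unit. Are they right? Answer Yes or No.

Left side:
  V = W/A (potential = power per current),
      = kg·m²·s⁻³·A⁻¹.
  So V⁻¹ = kg⁻¹·m⁻²·s³·A.
  Bq = 1/s = s⁻¹ (activity is decays per second).
  W = J/s (power = energy per time),
      = kg·m²·s⁻³.
  So W² = kg²·m⁴·s⁻⁶.
  Combining: V⁻¹·Bq·W²·s⁻¹ = (kg⁻¹·m⁻²·s³·A) · s⁻¹ · (kg²·m⁴·s⁻⁶) · s⁻¹ = kg·m²·s⁻⁵·A.
Right side:
  W = J/s (power = energy per time),
      = kg·m²·s⁻³.
  V = W/A (potential = power per current),
      = kg·m²·s⁻³·A⁻¹.
  So V⁻¹ = kg⁻¹·m⁻²·s³·A.
  J = N·m (work = force × distance),
      = kg·m²·s⁻².
  So J⁻¹ = kg⁻¹·m⁻²·s².
  Gy = J/kg (absorbed dose = energy per mass),
      = m²·s⁻².
  Bq = 1/s = s⁻¹ (activity is decays per second).
  Combining: W·V⁻¹·J⁻¹·s⁻¹·Gy·Bq·kg = (kg·m²·s⁻³) · (kg⁻¹·m⁻²·s³·A) · (kg⁻¹·m⁻²·s²) · s⁻¹ · (m²·s⁻²) · s⁻¹ · kg = s⁻²·A.
Left is kg·m²·s⁻⁵·A; right is s⁻²·A — different.

No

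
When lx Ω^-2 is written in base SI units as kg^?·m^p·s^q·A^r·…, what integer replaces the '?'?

lx = m⁻²·cd.
Ω = kg·m²·s⁻³·A⁻².
So Ω⁻² = kg⁻²·m⁻⁴·s⁶·A⁴.
Combining: lx·Ω⁻² = (m⁻²·cd) · (kg⁻²·m⁻⁴·s⁶·A⁴) = kg⁻²·m⁻⁶·s⁶·A⁴·cd.
The exponent of kg is -2.

-2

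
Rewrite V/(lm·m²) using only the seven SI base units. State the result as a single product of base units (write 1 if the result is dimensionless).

kg·s⁻³·A⁻¹·cd⁻¹

lm = cd.
So lm⁻¹ = cd⁻¹.
V = kg·m²·s⁻³·A⁻¹.
Combining: lm⁻¹·V·m⁻² = cd⁻¹ · (kg·m²·s⁻³·A⁻¹) · m⁻² = kg·s⁻³·A⁻¹·cd⁻¹.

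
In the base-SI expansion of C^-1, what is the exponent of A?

C = s·A.
So C⁻¹ = s⁻¹·A⁻¹.
The exponent of A is -1.

-1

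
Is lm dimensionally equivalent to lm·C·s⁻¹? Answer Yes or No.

Left side:
  lm = cd·sr = cd (luminous flux; sr is dimensionless).
Right side:
  lm = cd.
  C = s·A.
  Combining: lm·C·s⁻¹ = cd · (s·A) · s⁻¹ = A·cd.
Left is cd; right is A·cd — different.

No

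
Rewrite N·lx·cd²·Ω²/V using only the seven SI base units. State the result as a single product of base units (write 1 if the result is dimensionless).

kg²·m·s⁻⁵·A⁻³·cd³

V = W/A (potential = power per current),
    = kg·m²·s⁻³·A⁻¹.
So V⁻¹ = kg⁻¹·m⁻²·s³·A.
N = kg·m/s² = kg·m·s⁻² (force = mass × acceleration).
lx = lm/m² (illuminance = luminous flux per area),
    = m⁻²·cd.
Ω = V/A (resistance = voltage per current),
    = kg·m²·s⁻³·A⁻².
So Ω² = kg²·m⁴·s⁻⁶·A⁻⁴.
Combining: V⁻¹·N·lx·cd²·Ω² = (kg⁻¹·m⁻²·s³·A) · (kg·m·s⁻²) · (m⁻²·cd) · cd² · (kg²·m⁴·s⁻⁶·A⁻⁴) = kg²·m·s⁻⁵·A⁻³·cd³.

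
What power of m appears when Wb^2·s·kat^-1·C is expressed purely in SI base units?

Wb = V·s (flux: a volt is a weber per second),
    = kg·m²·s⁻²·A⁻¹.
So Wb² = kg²·m⁴·s⁻⁴·A⁻².
kat = mol/s = s⁻¹·mol (catalytic activity).
So kat⁻¹ = s·mol⁻¹.
C = A·s = s·A (charge = current × time).
Combining: Wb²·s·kat⁻¹·C = (kg²·m⁴·s⁻⁴·A⁻²) · s · (s·mol⁻¹) · (s·A) = kg²·m⁴·s⁻¹·A⁻¹·mol⁻¹.
The exponent of m is 4.

4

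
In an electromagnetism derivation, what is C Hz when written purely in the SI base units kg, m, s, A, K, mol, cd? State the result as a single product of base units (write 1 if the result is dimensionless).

A

C = s·A.
Hz = s⁻¹.
Combining: C·Hz = (s·A) · s⁻¹ = A.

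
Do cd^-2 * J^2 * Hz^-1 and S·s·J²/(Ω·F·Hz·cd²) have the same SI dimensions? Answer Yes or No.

No

Left side:
  J = kg·m²·s⁻².
  So J² = kg²·m⁴·s⁻⁴.
  Hz = s⁻¹.
  So Hz⁻¹ = s.
  Combining: cd⁻²·J²·Hz⁻¹ = cd⁻² · (kg²·m⁴·s⁻⁴) · s = kg²·m⁴·s⁻³·cd⁻².
Right side:
  Ω = kg·m²·s⁻³·A⁻².
  So Ω⁻¹ = kg⁻¹·m⁻²·s³·A².
  S = kg⁻¹·m⁻²·s³·A².
  F = kg⁻¹·m⁻²·s⁴·A².
  So F⁻¹ = kg·m²·s⁻⁴·A⁻².
  Hz = s⁻¹.
  So Hz⁻¹ = s.
  J = kg·m²·s⁻².
  So J² = kg²·m⁴·s⁻⁴.
  Combining: Ω⁻¹·S·F⁻¹·Hz⁻¹·s·cd⁻²·J² = (kg⁻¹·m⁻²·s³·A²) · (kg⁻¹·m⁻²·s³·A²) · (kg·m²·s⁻⁴·A⁻²) · s · s · cd⁻² · (kg²·m⁴·s⁻⁴) = kg·m²·A²·cd⁻².
Left is kg²·m⁴·s⁻³·cd⁻²; right is kg·m²·A²·cd⁻² — different.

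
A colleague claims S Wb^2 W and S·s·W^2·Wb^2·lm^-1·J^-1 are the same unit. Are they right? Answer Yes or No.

Left side:
  S = 1/Ω (conductance is reciprocal resistance),
      = kg⁻¹·m⁻²·s³·A².
  Wb = V·s (flux: a volt is a weber per second),
      = kg·m²·s⁻²·A⁻¹.
  So Wb² = kg²·m⁴·s⁻⁴·A⁻².
  W = J/s (power = energy per time),
      = kg·m²·s⁻³.
  Combining: S·Wb²·W = (kg⁻¹·m⁻²·s³·A²) · (kg²·m⁴·s⁻⁴·A⁻²) · (kg·m²·s⁻³) = kg²·m⁴·s⁻⁴.
Right side:
  S = 1/Ω (conductance is reciprocal resistance),
      = kg⁻¹·m⁻²·s³·A².
  W = J/s (power = energy per time),
      = kg·m²·s⁻³.
  So W² = kg²·m⁴·s⁻⁶.
  Wb = V·s (flux: a volt is a weber per second),
      = kg·m²·s⁻²·A⁻¹.
  So Wb² = kg²·m⁴·s⁻⁴·A⁻².
  lm = cd·sr = cd (luminous flux; sr is dimensionless).
  So lm⁻¹ = cd⁻¹.
  J = N·m (work = force × distance),
      = kg·m²·s⁻².
  So J⁻¹ = kg⁻¹·m⁻²·s².
  Combining: S·s·W²·Wb²·lm⁻¹·J⁻¹ = (kg⁻¹·m⁻²·s³·A²) · s · (kg²·m⁴·s⁻⁶) · (kg²·m⁴·s⁻⁴·A⁻²) · cd⁻¹ · (kg⁻¹·m⁻²·s²) = kg²·m⁴·s⁻⁴·cd⁻¹.
Left is kg²·m⁴·s⁻⁴; right is kg²·m⁴·s⁻⁴·cd⁻¹ — different.

No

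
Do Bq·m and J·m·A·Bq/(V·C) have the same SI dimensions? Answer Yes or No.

No

Left side:
  Bq = s⁻¹.
  Combining: Bq·m = s⁻¹ · m = m·s⁻¹.
Right side:
  J = N·m (work = force × distance),
      = kg·m²·s⁻².
  V = W/A (potential = power per current),
      = kg·m²·s⁻³·A⁻¹.
  So V⁻¹ = kg⁻¹·m⁻²·s³·A.
  Bq = 1/s = s⁻¹ (activity is decays per second).
  C = A·s = s·A (charge = current × time).
  So C⁻¹ = s⁻¹·A⁻¹.
  Combining: J·m·V⁻¹·A·Bq·C⁻¹ = (kg·m²·s⁻²) · m · (kg⁻¹·m⁻²·s³·A) · A · s⁻¹ · (s⁻¹·A⁻¹) = m·s⁻¹·A.
Left is m·s⁻¹; right is m·s⁻¹·A — different.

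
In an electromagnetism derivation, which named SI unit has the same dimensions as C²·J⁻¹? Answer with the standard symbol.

C = A·s = s·A (charge = current × time).
So C² = s²·A².
J = N·m (work = force × distance),
    = kg·m²·s⁻².
So J⁻¹ = kg⁻¹·m⁻²·s².
Combining: C²·J⁻¹ = (s²·A²) · (kg⁻¹·m⁻²·s²) = kg⁻¹·m⁻²·s⁴·A².
kg⁻¹·m⁻²·s⁴·A² is the base-SI form of the farad.

F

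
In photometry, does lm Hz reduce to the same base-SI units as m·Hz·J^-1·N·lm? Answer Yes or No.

Left side:
  lm = cd·sr = cd (luminous flux; sr is dimensionless).
  Hz = 1/s = s⁻¹ (frequency is cycles per second).
  Combining: lm·Hz = cd · s⁻¹ = s⁻¹·cd.
Right side:
  Hz = 1/s = s⁻¹ (frequency is cycles per second).
  J = N·m (work = force × distance),
      = kg·m²·s⁻².
  So J⁻¹ = kg⁻¹·m⁻²·s².
  N = kg·m/s² = kg·m·s⁻² (force = mass × acceleration).
  lm = cd·sr = cd (luminous flux; sr is dimensionless).
  Combining: m·Hz·J⁻¹·N·lm = m · s⁻¹ · (kg⁻¹·m⁻²·s²) · (kg·m·s⁻²) · cd = s⁻¹·cd.
Both reduce to s⁻¹·cd.

Yes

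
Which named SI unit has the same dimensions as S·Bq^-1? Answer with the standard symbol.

F

S = kg⁻¹·m⁻²·s³·A².
Bq = s⁻¹.
So Bq⁻¹ = s.
Combining: S·Bq⁻¹ = (kg⁻¹·m⁻²·s³·A²) · s = kg⁻¹·m⁻²·s⁴·A².
kg⁻¹·m⁻²·s⁴·A² is the base-SI form of the farad.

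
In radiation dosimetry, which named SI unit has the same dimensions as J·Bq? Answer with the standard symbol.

J = kg·m²·s⁻².
Bq = s⁻¹.
Combining: J·Bq = (kg·m²·s⁻²) · s⁻¹ = kg·m²·s⁻³.
kg·m²·s⁻³ is the base-SI form of the watt.

W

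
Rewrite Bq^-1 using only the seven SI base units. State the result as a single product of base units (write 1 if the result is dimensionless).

s

Bq = 1/s = s⁻¹ (activity is decays per second).
So Bq⁻¹ = s.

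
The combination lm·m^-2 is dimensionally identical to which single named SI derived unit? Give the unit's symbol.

lm = cd·sr = cd (luminous flux; sr is dimensionless).
Combining: lm·m⁻² = cd · m⁻² = m⁻²·cd.
m⁻²·cd is the base-SI form of the lux.

lx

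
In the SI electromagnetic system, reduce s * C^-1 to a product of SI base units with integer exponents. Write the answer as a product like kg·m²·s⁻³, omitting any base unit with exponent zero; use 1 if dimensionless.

A⁻¹

C = A·s = s·A (charge = current × time).
So C⁻¹ = s⁻¹·A⁻¹.
Combining: s·C⁻¹ = s · (s⁻¹·A⁻¹) = A⁻¹.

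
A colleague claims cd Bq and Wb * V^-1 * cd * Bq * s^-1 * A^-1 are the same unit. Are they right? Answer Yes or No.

Left side:
  Bq = s⁻¹.
  Combining: cd·Bq = cd · s⁻¹ = s⁻¹·cd.
Right side:
  Wb = V·s (flux: a volt is a weber per second),
      = kg·m²·s⁻²·A⁻¹.
  V = W/A (potential = power per current),
      = kg·m²·s⁻³·A⁻¹.
  So V⁻¹ = kg⁻¹·m⁻²·s³·A.
  Bq = 1/s = s⁻¹ (activity is decays per second).
  Combining: Wb·V⁻¹·cd·Bq·s⁻¹·A⁻¹ = (kg·m²·s⁻²·A⁻¹) · (kg⁻¹·m⁻²·s³·A) · cd · s⁻¹ · s⁻¹ · A⁻¹ = s⁻¹·A⁻¹·cd.
Left is s⁻¹·cd; right is s⁻¹·A⁻¹·cd — different.

No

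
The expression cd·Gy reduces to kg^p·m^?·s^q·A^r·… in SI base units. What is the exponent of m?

Gy = J/kg (absorbed dose = energy per mass),
    = m²·s⁻².
Combining: cd·Gy = cd · (m²·s⁻²) = m²·s⁻²·cd.
The exponent of m is 2.

2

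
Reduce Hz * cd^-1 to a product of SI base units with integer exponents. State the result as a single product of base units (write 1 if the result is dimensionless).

s⁻¹·cd⁻¹

Hz = s⁻¹.
Combining: Hz·cd⁻¹ = s⁻¹ · cd⁻¹ = s⁻¹·cd⁻¹.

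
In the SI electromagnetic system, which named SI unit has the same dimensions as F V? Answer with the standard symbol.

C

F = C/V (capacitance = charge per voltage),
    = A·s/(kg·m²·s⁻³·A⁻¹) (substituting C and V),
    = kg⁻¹·m⁻²·s⁴·A².
V = W/A (potential = power per current),
    = kg·m²·s⁻³·A⁻¹.
Combining: F·V = (kg⁻¹·m⁻²·s⁴·A²) · (kg·m²·s⁻³·A⁻¹) = s·A.
s·A is the base-SI form of the coulomb.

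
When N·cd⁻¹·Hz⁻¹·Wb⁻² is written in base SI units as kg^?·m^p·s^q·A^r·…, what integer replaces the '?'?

-1

N = kg·m/s² = kg·m·s⁻² (force = mass × acceleration).
Hz = 1/s = s⁻¹ (frequency is cycles per second).
So Hz⁻¹ = s.
Wb = V·s (flux: a volt is a weber per second),
    = kg·m²·s⁻²·A⁻¹.
So Wb⁻² = kg⁻²·m⁻⁴·s⁴·A².
Combining: N·cd⁻¹·Hz⁻¹·Wb⁻² = (kg·m·s⁻²) · cd⁻¹ · s · (kg⁻²·m⁻⁴·s⁴·A²) = kg⁻¹·m⁻³·s³·A²·cd⁻¹.
The exponent of kg is -1.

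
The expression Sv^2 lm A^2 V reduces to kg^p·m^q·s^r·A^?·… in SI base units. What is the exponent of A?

1

Sv = m²·s⁻².
So Sv² = m⁴·s⁻⁴.
lm = cd.
V = kg·m²·s⁻³·A⁻¹.
Combining: Sv²·lm·A²·V = (m⁴·s⁻⁴) · cd · A² · (kg·m²·s⁻³·A⁻¹) = kg·m⁶·s⁻⁷·A·cd.
The exponent of A is 1.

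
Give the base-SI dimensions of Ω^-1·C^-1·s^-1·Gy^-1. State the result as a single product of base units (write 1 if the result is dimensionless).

Ω = V/A (resistance = voltage per current),
    = kg·m²·s⁻³·A⁻².
So Ω⁻¹ = kg⁻¹·m⁻²·s³·A².
C = A·s = s·A (charge = current × time).
So C⁻¹ = s⁻¹·A⁻¹.
Gy = J/kg (absorbed dose = energy per mass),
    = m²·s⁻².
So Gy⁻¹ = m⁻²·s².
Combining: Ω⁻¹·C⁻¹·s⁻¹·Gy⁻¹ = (kg⁻¹·m⁻²·s³·A²) · (s⁻¹·A⁻¹) · s⁻¹ · (m⁻²·s²) = kg⁻¹·m⁻⁴·s³·A.

kg⁻¹·m⁻⁴·s³·A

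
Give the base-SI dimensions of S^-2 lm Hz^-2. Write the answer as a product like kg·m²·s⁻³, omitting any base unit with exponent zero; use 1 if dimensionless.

kg²·m⁴·s⁻⁴·A⁻⁴·cd

S = 1/Ω (conductance is reciprocal resistance),
    = kg⁻¹·m⁻²·s³·A².
So S⁻² = kg²·m⁴·s⁻⁶·A⁻⁴.
lm = cd·sr = cd (luminous flux; sr is dimensionless).
Hz = 1/s = s⁻¹ (frequency is cycles per second).
So Hz⁻² = s².
Combining: S⁻²·lm·Hz⁻² = (kg²·m⁴·s⁻⁶·A⁻⁴) · cd · s² = kg²·m⁴·s⁻⁴·A⁻⁴·cd.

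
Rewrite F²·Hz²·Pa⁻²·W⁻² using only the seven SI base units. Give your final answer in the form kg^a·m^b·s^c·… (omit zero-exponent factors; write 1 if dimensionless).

kg⁻⁶·m⁻⁶·s¹⁶·A⁴

F = kg⁻¹·m⁻²·s⁴·A².
So F² = kg⁻²·m⁻⁴·s⁸·A⁴.
Hz = s⁻¹.
So Hz² = s⁻².
Pa = kg·m⁻¹·s⁻².
So Pa⁻² = kg⁻²·m²·s⁴.
W = kg·m²·s⁻³.
So W⁻² = kg⁻²·m⁻⁴·s⁶.
Combining: F²·Hz²·Pa⁻²·W⁻² = (kg⁻²·m⁻⁴·s⁸·A⁴) · s⁻² · (kg⁻²·m²·s⁴) · (kg⁻²·m⁻⁴·s⁶) = kg⁻⁶·m⁻⁶·s¹⁶·A⁴.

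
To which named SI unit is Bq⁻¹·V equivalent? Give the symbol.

Wb

Bq = 1/s = s⁻¹ (activity is decays per second).
So Bq⁻¹ = s.
V = W/A (potential = power per current),
    = kg·m²·s⁻³·A⁻¹.
Combining: Bq⁻¹·V = s · (kg·m²·s⁻³·A⁻¹) = kg·m²·s⁻²·A⁻¹.
kg·m²·s⁻²·A⁻¹ is the base-SI form of the weber.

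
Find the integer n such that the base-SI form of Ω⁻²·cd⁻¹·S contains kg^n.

-3

Ω = kg·m²·s⁻³·A⁻².
So Ω⁻² = kg⁻²·m⁻⁴·s⁶·A⁴.
S = kg⁻¹·m⁻²·s³·A².
Combining: Ω⁻²·cd⁻¹·S = (kg⁻²·m⁻⁴·s⁶·A⁴) · cd⁻¹ · (kg⁻¹·m⁻²·s³·A²) = kg⁻³·m⁻⁶·s⁹·A⁶·cd⁻¹.
The exponent of kg is -3.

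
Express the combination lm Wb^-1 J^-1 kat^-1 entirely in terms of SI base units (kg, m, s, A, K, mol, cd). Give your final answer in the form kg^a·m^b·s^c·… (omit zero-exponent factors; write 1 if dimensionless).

lm = cd.
Wb = kg·m²·s⁻²·A⁻¹.
So Wb⁻¹ = kg⁻¹·m⁻²·s²·A.
J = kg·m²·s⁻².
So J⁻¹ = kg⁻¹·m⁻²·s².
kat = s⁻¹·mol.
So kat⁻¹ = s·mol⁻¹.
Combining: lm·Wb⁻¹·J⁻¹·kat⁻¹ = cd · (kg⁻¹·m⁻²·s²·A) · (kg⁻¹·m⁻²·s²) · (s·mol⁻¹) = kg⁻²·m⁻⁴·s⁵·A·mol⁻¹·cd.

kg⁻²·m⁻⁴·s⁵·A·mol⁻¹·cd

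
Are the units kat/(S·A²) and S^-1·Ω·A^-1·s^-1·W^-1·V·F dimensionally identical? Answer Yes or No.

Left side:
  S = kg⁻¹·m⁻²·s³·A².
  So S⁻¹ = kg·m²·s⁻³·A⁻².
  kat = s⁻¹·mol.
  Combining: S⁻¹·kat·A⁻² = (kg·m²·s⁻³·A⁻²) · (s⁻¹·mol) · A⁻² = kg·m²·s⁻⁴·A⁻⁴·mol.
Right side:
  S = 1/Ω (conductance is reciprocal resistance),
      = kg⁻¹·m⁻²·s³·A².
  So S⁻¹ = kg·m²·s⁻³·A⁻².
  Ω = V/A (resistance = voltage per current),
      = kg·m²·s⁻³·A⁻².
  W = J/s (power = energy per time),
      = kg·m²·s⁻³.
  So W⁻¹ = kg⁻¹·m⁻²·s³.
  V = W/A (potential = power per current),
      = kg·m²·s⁻³·A⁻¹.
  F = C/V (capacitance = charge per voltage),
      = A·s/(kg·m²·s⁻³·A⁻¹) (substituting C and V),
      = kg⁻¹·m⁻²·s⁴·A².
  Combining: S⁻¹·Ω·A⁻¹·s⁻¹·W⁻¹·V·F = (kg·m²·s⁻³·A⁻²) · (kg·m²·s⁻³·A⁻²) · A⁻¹ · s⁻¹ · (kg⁻¹·m⁻²·s³) · (kg·m²·s⁻³·A⁻¹) · (kg⁻¹·m⁻²·s⁴·A²) = kg·m²·s⁻³·A⁻⁴.
Left is kg·m²·s⁻⁴·A⁻⁴·mol; right is kg·m²·s⁻³·A⁻⁴ — different.

No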